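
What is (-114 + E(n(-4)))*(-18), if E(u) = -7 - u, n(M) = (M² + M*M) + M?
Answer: 2682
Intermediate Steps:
n(M) = M + 2*M² (n(M) = (M² + M²) + M = 2*M² + M = M + 2*M²)
(-114 + E(n(-4)))*(-18) = (-114 + (-7 - (-4)*(1 + 2*(-4))))*(-18) = (-114 + (-7 - (-4)*(1 - 8)))*(-18) = (-114 + (-7 - (-4)*(-7)))*(-18) = (-114 + (-7 - 1*28))*(-18) = (-114 + (-7 - 28))*(-18) = (-114 - 35)*(-18) = -149*(-18) = 2682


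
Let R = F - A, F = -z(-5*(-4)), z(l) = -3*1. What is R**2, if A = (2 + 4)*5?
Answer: 729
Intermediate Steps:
z(l) = -3
A = 30 (A = 6*5 = 30)
F = 3 (F = -1*(-3) = 3)
R = -27 (R = 3 - 1*30 = 3 - 30 = -27)
R**2 = (-27)**2 = 729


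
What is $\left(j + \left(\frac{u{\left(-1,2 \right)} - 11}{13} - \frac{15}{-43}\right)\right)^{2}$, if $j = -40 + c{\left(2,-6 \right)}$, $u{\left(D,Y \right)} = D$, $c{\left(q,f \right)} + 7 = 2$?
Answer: $\frac{649026576}{312481} \approx 2077.0$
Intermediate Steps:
$c{\left(q,f \right)} = -5$ ($c{\left(q,f \right)} = -7 + 2 = -5$)
$j = -45$ ($j = -40 - 5 = -45$)
$\left(j + \left(\frac{u{\left(-1,2 \right)} - 11}{13} - \frac{15}{-43}\right)\right)^{2} = \left(-45 + \left(\frac{-1 - 11}{13} - \frac{15}{-43}\right)\right)^{2} = \left(-45 + \left(\left(-1 - 11\right) \frac{1}{13} - - \frac{15}{43}\right)\right)^{2} = \left(-45 + \left(\left(-12\right) \frac{1}{13} + \frac{15}{43}\right)\right)^{2} = \left(-45 + \left(- \frac{12}{13} + \frac{15}{43}\right)\right)^{2} = \left(-45 - \frac{321}{559}\right)^{2} = \left(- \frac{25476}{559}\right)^{2} = \frac{649026576}{312481}$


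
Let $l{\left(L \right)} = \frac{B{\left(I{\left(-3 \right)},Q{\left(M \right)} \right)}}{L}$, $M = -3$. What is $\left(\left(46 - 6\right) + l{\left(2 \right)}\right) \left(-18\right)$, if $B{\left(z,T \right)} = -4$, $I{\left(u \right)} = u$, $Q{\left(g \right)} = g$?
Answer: $-684$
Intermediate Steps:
$l{\left(L \right)} = - \frac{4}{L}$
$\left(\left(46 - 6\right) + l{\left(2 \right)}\right) \left(-18\right) = \left(\left(46 - 6\right) - \frac{4}{2}\right) \left(-18\right) = \left(\left(46 - 6\right) - 2\right) \left(-18\right) = \left(40 - 2\right) \left(-18\right) = 38 \left(-18\right) = -684$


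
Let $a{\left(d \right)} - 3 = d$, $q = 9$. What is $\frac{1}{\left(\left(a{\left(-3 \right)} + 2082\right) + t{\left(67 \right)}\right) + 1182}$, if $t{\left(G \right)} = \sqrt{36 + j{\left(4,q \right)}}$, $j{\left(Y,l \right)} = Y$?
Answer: $\frac{408}{1331707} - \frac{\sqrt{10}}{5326828} \approx 0.00030578$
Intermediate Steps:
$a{\left(d \right)} = 3 + d$
$t{\left(G \right)} = 2 \sqrt{10}$ ($t{\left(G \right)} = \sqrt{36 + 4} = \sqrt{40} = 2 \sqrt{10}$)
$\frac{1}{\left(\left(a{\left(-3 \right)} + 2082\right) + t{\left(67 \right)}\right) + 1182} = \frac{1}{\left(\left(\left(3 - 3\right) + 2082\right) + 2 \sqrt{10}\right) + 1182} = \frac{1}{\left(\left(0 + 2082\right) + 2 \sqrt{10}\right) + 1182} = \frac{1}{\left(2082 + 2 \sqrt{10}\right) + 1182} = \frac{1}{3264 + 2 \sqrt{10}}$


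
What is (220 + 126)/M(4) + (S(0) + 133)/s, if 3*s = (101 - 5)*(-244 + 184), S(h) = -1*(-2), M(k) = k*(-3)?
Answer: -11099/384 ≈ -28.904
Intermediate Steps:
M(k) = -3*k
S(h) = 2
s = -1920 (s = ((101 - 5)*(-244 + 184))/3 = (96*(-60))/3 = (1/3)*(-5760) = -1920)
(220 + 126)/M(4) + (S(0) + 133)/s = (220 + 126)/((-3*4)) + (2 + 133)/(-1920) = 346/(-12) + 135*(-1/1920) = 346*(-1/12) - 9/128 = -173/6 - 9/128 = -11099/384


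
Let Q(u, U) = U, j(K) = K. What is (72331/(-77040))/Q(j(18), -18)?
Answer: 72331/1386720 ≈ 0.052160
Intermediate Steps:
(72331/(-77040))/Q(j(18), -18) = (72331/(-77040))/(-18) = (72331*(-1/77040))*(-1/18) = -72331/77040*(-1/18) = 72331/1386720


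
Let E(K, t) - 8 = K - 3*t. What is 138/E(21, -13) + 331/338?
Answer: 8644/2873 ≈ 3.0087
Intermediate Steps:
E(K, t) = 8 + K - 3*t (E(K, t) = 8 + (K - 3*t) = 8 + K - 3*t)
138/E(21, -13) + 331/338 = 138/(8 + 21 - 3*(-13)) + 331/338 = 138/(8 + 21 + 39) + 331*(1/338) = 138/68 + 331/338 = 138*(1/68) + 331/338 = 69/34 + 331/338 = 8644/2873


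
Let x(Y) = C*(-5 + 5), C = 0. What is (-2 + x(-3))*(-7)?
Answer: 14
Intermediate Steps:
x(Y) = 0 (x(Y) = 0*(-5 + 5) = 0*0 = 0)
(-2 + x(-3))*(-7) = (-2 + 0)*(-7) = -2*(-7) = 14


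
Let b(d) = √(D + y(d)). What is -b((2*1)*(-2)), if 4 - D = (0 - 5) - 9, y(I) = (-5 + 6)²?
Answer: -√19 ≈ -4.3589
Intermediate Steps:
y(I) = 1 (y(I) = 1² = 1)
D = 18 (D = 4 - ((0 - 5) - 9) = 4 - (-5 - 9) = 4 - 1*(-14) = 4 + 14 = 18)
b(d) = √19 (b(d) = √(18 + 1) = √19)
-b((2*1)*(-2)) = -√19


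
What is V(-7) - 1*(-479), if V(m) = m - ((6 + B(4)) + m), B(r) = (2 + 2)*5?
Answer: 453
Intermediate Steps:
B(r) = 20 (B(r) = 4*5 = 20)
V(m) = -26 (V(m) = m - ((6 + 20) + m) = m - (26 + m) = m + (-26 - m) = -26)
V(-7) - 1*(-479) = -26 - 1*(-479) = -26 + 479 = 453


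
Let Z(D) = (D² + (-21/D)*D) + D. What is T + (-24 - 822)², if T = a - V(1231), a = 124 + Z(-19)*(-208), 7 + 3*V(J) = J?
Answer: 648664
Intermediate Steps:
Z(D) = -21 + D + D² (Z(D) = (D² - 21) + D = (-21 + D²) + D = -21 + D + D²)
V(J) = -7/3 + J/3
a = -66644 (a = 124 + (-21 - 19 + (-19)²)*(-208) = 124 + (-21 - 19 + 361)*(-208) = 124 + 321*(-208) = 124 - 66768 = -66644)
T = -67052 (T = -66644 - (-7/3 + (⅓)*1231) = -66644 - (-7/3 + 1231/3) = -66644 - 1*408 = -66644 - 408 = -67052)
T + (-24 - 822)² = -67052 + (-24 - 822)² = -67052 + (-846)² = -67052 + 715716 = 648664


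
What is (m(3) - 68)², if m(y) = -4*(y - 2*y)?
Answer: 3136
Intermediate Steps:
m(y) = 4*y (m(y) = -(-4)*y = 4*y)
(m(3) - 68)² = (4*3 - 68)² = (12 - 68)² = (-56)² = 3136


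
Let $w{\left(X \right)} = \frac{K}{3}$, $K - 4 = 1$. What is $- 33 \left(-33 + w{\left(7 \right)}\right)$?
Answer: $1034$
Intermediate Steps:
$K = 5$ ($K = 4 + 1 = 5$)
$w{\left(X \right)} = \frac{5}{3}$
$- 33 \left(-33 + w{\left(7 \right)}\right) = - 33 \left(-33 + \frac{5}{3}\right) = \left(-33\right) \left(- \frac{94}{3}\right) = 1034$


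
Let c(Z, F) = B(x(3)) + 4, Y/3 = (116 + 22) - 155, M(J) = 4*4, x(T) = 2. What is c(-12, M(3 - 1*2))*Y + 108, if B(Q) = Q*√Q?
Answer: -96 - 102*√2 ≈ -240.25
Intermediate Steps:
M(J) = 16
B(Q) = Q^(3/2)
Y = -51 (Y = 3*((116 + 22) - 155) = 3*(138 - 155) = 3*(-17) = -51)
c(Z, F) = 4 + 2*√2 (c(Z, F) = 2^(3/2) + 4 = 2*√2 + 4 = 4 + 2*√2)
c(-12, M(3 - 1*2))*Y + 108 = (4 + 2*√2)*(-51) + 108 = (-204 - 102*√2) + 108 = -96 - 102*√2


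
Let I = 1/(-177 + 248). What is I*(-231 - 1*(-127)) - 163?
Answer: -11677/71 ≈ -164.46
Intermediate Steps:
I = 1/71 ≈ 0.014085
I*(-231 - 1*(-127)) - 163 = (-231 - 1*(-127))/71 - 163 = (-231 + 127)/71 - 163 = (1/71)*(-104) - 163 = -104/71 - 163 = -11677/71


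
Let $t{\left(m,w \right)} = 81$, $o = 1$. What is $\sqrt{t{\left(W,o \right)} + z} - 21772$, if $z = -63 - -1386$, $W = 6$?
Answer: $-21772 + 6 \sqrt{39} \approx -21735.0$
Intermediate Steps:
$z = 1323$ ($z = -63 + 1386 = 1323$)
$\sqrt{t{\left(W,o \right)} + z} - 21772 = \sqrt{81 + 1323} - 21772 = \sqrt{1404} - 21772 = 6 \sqrt{39} - 21772 = -21772 + 6 \sqrt{39}$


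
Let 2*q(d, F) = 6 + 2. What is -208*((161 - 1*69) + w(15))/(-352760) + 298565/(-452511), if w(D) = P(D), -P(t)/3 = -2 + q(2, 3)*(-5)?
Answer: -11306308487/19953472545 ≈ -0.56663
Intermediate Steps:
q(d, F) = 4 (q(d, F) = (6 + 2)/2 = (½)*8 = 4)
P(t) = 66 (P(t) = -3*(-2 + 4*(-5)) = -3*(-2 - 20) = -3*(-22) = 66)
w(D) = 66
-208*((161 - 1*69) + w(15))/(-352760) + 298565/(-452511) = -208*((161 - 1*69) + 66)/(-352760) + 298565/(-452511) = -208*((161 - 69) + 66)*(-1/352760) + 298565*(-1/452511) = -208*(92 + 66)*(-1/352760) - 298565/452511 = -208*158*(-1/352760) - 298565/452511 = -32864*(-1/352760) - 298565/452511 = 4108/44095 - 298565/452511 = -11306308487/19953472545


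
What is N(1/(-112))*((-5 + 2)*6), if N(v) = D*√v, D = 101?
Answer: -909*I*√7/14 ≈ -171.78*I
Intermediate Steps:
N(v) = 101*√v
N(1/(-112))*((-5 + 2)*6) = (101*√(1/(-112)))*((-5 + 2)*6) = (101*√(-1/112))*(-3*6) = (101*(I*√7/28))*(-18) = (101*I*√7/28)*(-18) = -909*I*√7/14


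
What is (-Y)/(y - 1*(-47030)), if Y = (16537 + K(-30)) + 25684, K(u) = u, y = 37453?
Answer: -42191/84483 ≈ -0.49940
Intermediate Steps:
Y = 42191 (Y = (16537 - 30) + 25684 = 16507 + 25684 = 42191)
(-Y)/(y - 1*(-47030)) = (-1*42191)/(37453 - 1*(-47030)) = -42191/(37453 + 47030) = -42191/84483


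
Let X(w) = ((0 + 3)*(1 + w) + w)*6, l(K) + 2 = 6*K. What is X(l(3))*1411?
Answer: 567222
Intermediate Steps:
l(K) = -2 + 6*K
X(w) = 18 + 24*w (X(w) = (3*(1 + w) + w)*6 = ((3 + 3*w) + w)*6 = (3 + 4*w)*6 = 18 + 24*w)
X(l(3))*1411 = (18 + 24*(-2 + 6*3))*1411 = (18 + 24*(-2 + 18))*1411 = (18 + 24*16)*1411 = (18 + 384)*1411 = 402*1411 = 567222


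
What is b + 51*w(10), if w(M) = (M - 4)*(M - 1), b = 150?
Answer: 2904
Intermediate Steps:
w(M) = (-1 + M)*(-4 + M) (w(M) = (-4 + M)*(-1 + M) = (-1 + M)*(-4 + M))
b + 51*w(10) = 150 + 51*(4 + 10² - 5*10) = 150 + 51*(4 + 100 - 50) = 150 + 51*54 = 150 + 2754 = 2904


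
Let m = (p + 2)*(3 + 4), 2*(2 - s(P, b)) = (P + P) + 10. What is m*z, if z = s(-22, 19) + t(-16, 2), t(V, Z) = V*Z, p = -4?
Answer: 182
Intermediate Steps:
s(P, b) = -3 - P (s(P, b) = 2 - ((P + P) + 10)/2 = 2 - (2*P + 10)/2 = 2 - (10 + 2*P)/2 = 2 + (-5 - P) = -3 - P)
m = -14 (m = (-4 + 2)*(3 + 4) = -2*7 = -14)
z = -13 (z = (-3 - 1*(-22)) - 16*2 = (-3 + 22) - 32 = 19 - 32 = -13)
m*z = -14*(-13) = 182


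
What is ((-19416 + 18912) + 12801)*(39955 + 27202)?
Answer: 825829629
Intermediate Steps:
((-19416 + 18912) + 12801)*(39955 + 27202) = (-504 + 12801)*67157 = 12297*67157 = 825829629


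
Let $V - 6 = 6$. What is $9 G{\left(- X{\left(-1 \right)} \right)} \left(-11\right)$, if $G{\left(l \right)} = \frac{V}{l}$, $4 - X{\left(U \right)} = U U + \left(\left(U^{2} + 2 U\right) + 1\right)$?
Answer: $396$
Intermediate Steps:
$X{\left(U \right)} = 3 - 2 U - 2 U^{2}$ ($X{\left(U \right)} = 4 - \left(U U + \left(\left(U^{2} + 2 U\right) + 1\right)\right) = 4 - \left(U^{2} + \left(1 + U^{2} + 2 U\right)\right) = 4 - \left(1 + 2 U + 2 U^{2}\right) = 3 - 2 U - 2 U^{2}$)
$V = 12$ ($V = 6 + 6 = 12$)
$G{\left(l \right)} = \frac{12}{l}$
$9 G{\left(- X{\left(-1 \right)} \right)} \left(-11\right) = 9 \frac{12}{\left(-1\right) \left(3 - -2 - 2 \left(-1\right)^{2}\right)} \left(-11\right) = 9 \frac{12}{\left(-1\right) \left(3 + 2 - 2\right)} \left(-11\right) = 9 \frac{12}{\left(-1\right) 3} \left(-11\right) = 9 \frac{12}{-3} \left(-11\right) = 9 \cdot 12 \left(- \frac{1}{3}\right) \left(-11\right) = 9 \left(-4\right) \left(-11\right) = \left(-36\right) \left(-11\right) = 396$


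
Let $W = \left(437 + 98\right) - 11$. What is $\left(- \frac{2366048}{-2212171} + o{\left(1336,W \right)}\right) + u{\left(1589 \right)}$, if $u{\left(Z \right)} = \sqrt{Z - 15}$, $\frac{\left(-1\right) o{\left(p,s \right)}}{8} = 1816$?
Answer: $- \frac{32136054240}{2212171} + \sqrt{1574} \approx -14487.0$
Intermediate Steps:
$W = 524$ ($W = 535 - 11 = 524$)
$o{\left(p,s \right)} = -14528$ ($o{\left(p,s \right)} = \left(-8\right) 1816 = -14528$)
$u{\left(Z \right)} = \sqrt{-15 + Z}$
$\left(- \frac{2366048}{-2212171} + o{\left(1336,W \right)}\right) + u{\left(1589 \right)} = \left(- \frac{2366048}{-2212171} - 14528\right) + \sqrt{-15 + 1589} = \left(\left(-2366048\right) \left(- \frac{1}{2212171}\right) - 14528\right) + \sqrt{1574} = \left(\frac{2366048}{2212171} - 14528\right) + \sqrt{1574} = - \frac{32136054240}{2212171} + \sqrt{1574}$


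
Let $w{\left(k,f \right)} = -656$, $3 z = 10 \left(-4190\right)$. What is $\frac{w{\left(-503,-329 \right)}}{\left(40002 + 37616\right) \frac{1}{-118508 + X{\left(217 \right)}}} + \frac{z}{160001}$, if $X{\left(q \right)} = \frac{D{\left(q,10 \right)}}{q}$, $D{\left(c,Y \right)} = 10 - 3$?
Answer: $\frac{578347933636948}{577481529237} \approx 1001.5$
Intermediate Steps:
$D{\left(c,Y \right)} = 7$ ($D{\left(c,Y \right)} = 10 - 3 = 7$)
$X{\left(q \right)} = \frac{7}{q}$
$z = - \frac{41900}{3}$ ($z = \frac{10 \left(-4190\right)}{3} = \frac{1}{3} \left(-41900\right) = - \frac{41900}{3} \approx -13967.0$)
$\frac{w{\left(-503,-329 \right)}}{\left(40002 + 37616\right) \frac{1}{-118508 + X{\left(217 \right)}}} + \frac{z}{160001} = - \frac{656}{\left(40002 + 37616\right) \frac{1}{-118508 + \frac{7}{217}}} - \frac{41900}{3 \cdot 160001} = - \frac{656}{77618 \frac{1}{-118508 + 7 \cdot \frac{1}{217}}} - \frac{41900}{480003} = - \frac{656}{77618 \frac{1}{-118508 + \frac{1}{31}}} - \frac{41900}{480003} = - \frac{656}{77618 \frac{1}{- \frac{3673747}{31}}} - \frac{41900}{480003} = - \frac{656}{77618 \left(- \frac{31}{3673747}\right)} - \frac{41900}{480003} = - \frac{656}{- \frac{2406158}{3673747}} - \frac{41900}{480003} = \left(-656\right) \left(- \frac{3673747}{2406158}\right) - \frac{41900}{480003} = \frac{1204989016}{1203079} - \frac{41900}{480003} = \frac{578347933636948}{577481529237}$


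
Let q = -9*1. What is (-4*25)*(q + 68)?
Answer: -5900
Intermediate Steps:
q = -9
(-4*25)*(q + 68) = (-4*25)*(-9 + 68) = -100*59 = -5900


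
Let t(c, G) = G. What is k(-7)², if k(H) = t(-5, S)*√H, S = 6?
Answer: -252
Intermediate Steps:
k(H) = 6*√H
k(-7)² = (6*√(-7))² = (6*(I*√7))² = (6*I*√7)² = -252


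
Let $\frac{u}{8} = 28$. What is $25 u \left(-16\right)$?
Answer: $-89600$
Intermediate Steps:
$u = 224$ ($u = 8 \cdot 28 = 224$)
$25 u \left(-16\right) = 25 \cdot 224 \left(-16\right) = 5600 \left(-16\right) = -89600$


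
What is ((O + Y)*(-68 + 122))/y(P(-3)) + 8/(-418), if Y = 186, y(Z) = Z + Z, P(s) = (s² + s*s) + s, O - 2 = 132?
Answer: 120380/209 ≈ 575.98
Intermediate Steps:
O = 134 (O = 2 + 132 = 134)
P(s) = s + 2*s² (P(s) = (s² + s²) + s = 2*s² + s = s + 2*s²)
y(Z) = 2*Z
((O + Y)*(-68 + 122))/y(P(-3)) + 8/(-418) = ((134 + 186)*(-68 + 122))/((2*(-3*(1 + 2*(-3))))) + 8/(-418) = (320*54)/((2*(-3*(1 - 6)))) + 8*(-1/418) = 17280/((2*(-3*(-5)))) - 4/209 = 17280/((2*15)) - 4/209 = 17280/30 - 4/209 = 17280*(1/30) - 4/209 = 576 - 4/209 = 120380/209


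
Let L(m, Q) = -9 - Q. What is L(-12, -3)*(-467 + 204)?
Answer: 1578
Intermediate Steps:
L(-12, -3)*(-467 + 204) = (-9 - 1*(-3))*(-467 + 204) = (-9 + 3)*(-263) = -6*(-263) = 1578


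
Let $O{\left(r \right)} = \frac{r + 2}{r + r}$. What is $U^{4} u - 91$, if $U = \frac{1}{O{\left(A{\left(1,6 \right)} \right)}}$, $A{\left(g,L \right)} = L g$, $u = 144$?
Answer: $638$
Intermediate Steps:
$O{\left(r \right)} = \frac{2 + r}{2 r}$
$U = \frac{3}{2}$ ($U = \frac{1}{\frac{1}{2} \frac{1}{6 \cdot 1} \left(2 + 6 \cdot 1\right)} = \frac{1}{\frac{1}{2} \cdot \frac{1}{6} \left(2 + 6\right)} = \frac{1}{\frac{1}{2} \cdot \frac{1}{6} \cdot 8} = \frac{1}{\frac{2}{3}} = \frac{3}{2} \approx 1.5$)
$U^{4} u - 91 = \left(\frac{3}{2}\right)^{4} \cdot 144 - 91 = \frac{81}{16} \cdot 144 - 91 = 729 - 91 = 638$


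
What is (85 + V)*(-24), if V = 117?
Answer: -4848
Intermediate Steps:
(85 + V)*(-24) = (85 + 117)*(-24) = 202*(-24) = -4848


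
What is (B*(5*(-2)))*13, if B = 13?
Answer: -1690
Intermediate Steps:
(B*(5*(-2)))*13 = (13*(5*(-2)))*13 = (13*(-10))*13 = -130*13 = -1690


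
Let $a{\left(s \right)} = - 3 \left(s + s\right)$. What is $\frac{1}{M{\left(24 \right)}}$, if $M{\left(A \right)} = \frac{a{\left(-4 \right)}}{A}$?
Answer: $1$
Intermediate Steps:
$a{\left(s \right)} = - 6 s$ ($a{\left(s \right)} = - 3 \cdot 2 s = - 6 s$)
$M{\left(A \right)} = \frac{24}{A}$ ($M{\left(A \right)} = \frac{\left(-6\right) \left(-4\right)}{A} = \frac{24}{A}$)
$\frac{1}{M{\left(24 \right)}} = \frac{1}{24 \cdot \frac{1}{24}} = 1^{-1} = 1$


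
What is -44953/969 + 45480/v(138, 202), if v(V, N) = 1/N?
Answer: 8902119287/969 ≈ 9.1869e+6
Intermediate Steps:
-44953/969 + 45480/v(138, 202) = -44953/969 + 45480/(1/202) = -44953*1/969 + 45480/(1/202) = -44953/969 + 45480*202 = -44953/969 + 9186960 = 8902119287/969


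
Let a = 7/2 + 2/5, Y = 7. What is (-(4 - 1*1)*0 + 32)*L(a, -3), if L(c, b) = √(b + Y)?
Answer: 64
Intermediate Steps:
a = 39/10 (a = 7*(½) + 2*(⅕) = 7/2 + ⅖ = 39/10 ≈ 3.9000)
L(c, b) = √(7 + b) (L(c, b) = √(b + 7) = √(7 + b))
(-(4 - 1*1)*0 + 32)*L(a, -3) = (-(4 - 1*1)*0 + 32)*√(7 - 3) = (-(4 - 1)*0 + 32)*√4 = (-1*3*0 + 32)*2 = (-3*0 + 32)*2 = (0 + 32)*2 = 32*2 = 64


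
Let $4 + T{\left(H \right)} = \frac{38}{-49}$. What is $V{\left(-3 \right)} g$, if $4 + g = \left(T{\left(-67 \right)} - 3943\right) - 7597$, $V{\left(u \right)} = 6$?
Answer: $- \frac{3395340}{49} \approx -69293.0$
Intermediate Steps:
$T{\left(H \right)} = - \frac{234}{49}$ ($T{\left(H \right)} = -4 + \frac{38}{-49} = -4 + 38 \left(- \frac{1}{49}\right) = -4 - \frac{38}{49} = - \frac{234}{49}$)
$g = - \frac{565890}{49}$ ($g = -4 - \frac{565694}{49} = - \frac{565890}{49} \approx -11549.0$)
$V{\left(-3 \right)} g = 6 \left(- \frac{565890}{49}\right) = - \frac{3395340}{49}$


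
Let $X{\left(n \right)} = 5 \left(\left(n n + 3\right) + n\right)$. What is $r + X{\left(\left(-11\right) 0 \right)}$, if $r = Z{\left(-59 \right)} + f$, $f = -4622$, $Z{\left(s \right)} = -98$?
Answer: $-4705$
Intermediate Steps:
$X{\left(n \right)} = 15 + 5 n + 5 n^{2}$ ($X{\left(n \right)} = 5 \left(\left(n^{2} + 3\right) + n\right) = 5 \left(\left(3 + n^{2}\right) + n\right) = 5 \left(3 + n + n^{2}\right) = 15 + 5 n + 5 n^{2}$)
$r = -4720$ ($r = -98 - 4622 = -4720$)
$r + X{\left(\left(-11\right) 0 \right)} = -4720 + \left(15 + 5 \left(\left(-11\right) 0\right) + 5 \left(\left(-11\right) 0\right)^{2}\right) = -4720 + \left(15 + 5 \cdot 0 + 5 \cdot 0^{2}\right) = -4720 + \left(15 + 0 + 5 \cdot 0\right) = -4720 + \left(15 + 0 + 0\right) = -4720 + 15 = -4705$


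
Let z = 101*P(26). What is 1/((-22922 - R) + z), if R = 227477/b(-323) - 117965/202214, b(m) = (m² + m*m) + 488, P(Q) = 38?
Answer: -10573062311/201781652924671 ≈ -5.2399e-5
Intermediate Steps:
b(m) = 488 + 2*m² (b(m) = (m² + m²) + 488 = 2*m² + 488 = 488 + 2*m²)
R = 5331781547/10573062311 (R = 227477/(488 + 2*(-323)²) - 117965/202214 = 227477/(488 + 2*104329) - 117965*1/202214 = 227477/(488 + 208658) - 117965/202214 = 227477/209146 - 117965/202214 = 5331781547/10573062311 ≈ 0.50428)
z = 3838 (z = 101*38 = 3838)
1/((-22922 - R) + z) = 1/((-22922 - 1*5331781547/10573062311) + 3838) = 1/((-22922 - 5331781547/10573062311) + 3838) = 1/(-242361066074289/10573062311 + 3838) = 1/(-201781652924671/10573062311) = -10573062311/201781652924671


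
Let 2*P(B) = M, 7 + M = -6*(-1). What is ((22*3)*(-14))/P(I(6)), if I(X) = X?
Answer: 1848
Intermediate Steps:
M = -1 (M = -7 - 6*(-1) = -7 + 6 = -1)
P(B) = -1/2 (P(B) = (1/2)*(-1) = -1/2)
((22*3)*(-14))/P(I(6)) = ((22*3)*(-14))/(-1/2) = (66*(-14))*(-2) = -924*(-2) = 1848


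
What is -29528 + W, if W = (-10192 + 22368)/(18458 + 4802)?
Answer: -171702276/5815 ≈ -29527.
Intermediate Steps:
W = 3044/5815 (W = 12176/23260 = 12176*(1/23260) = 3044/5815 ≈ 0.52347)
-29528 + W = -29528 + 3044/5815 = -171702276/5815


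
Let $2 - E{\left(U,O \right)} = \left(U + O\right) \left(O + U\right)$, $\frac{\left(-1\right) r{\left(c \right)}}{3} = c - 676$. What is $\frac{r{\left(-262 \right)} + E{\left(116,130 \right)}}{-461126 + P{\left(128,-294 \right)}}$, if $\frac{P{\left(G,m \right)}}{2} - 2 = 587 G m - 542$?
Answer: $\frac{28850}{22321087} \approx 0.0012925$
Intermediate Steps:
$r{\left(c \right)} = 2028 - 3 c$ ($r{\left(c \right)} = - 3 \left(c - 676\right) = - 3 \left(-676 + c\right) = 2028 - 3 c$)
$E{\left(U,O \right)} = 2 - \left(O + U\right)^{2}$ ($E{\left(U,O \right)} = 2 - \left(U + O\right) \left(O + U\right) = 2 - \left(O + U\right) \left(O + U\right) = 2 - \left(O + U\right)^{2}$)
$P{\left(G,m \right)} = -1080 + 1174 G m$ ($P{\left(G,m \right)} = 4 + 2 \left(587 G m - 542\right) = 4 + 2 \left(-542 + 587 G m\right) = 4 + \left(-1084 + 1174 G m\right) = -1080 + 1174 G m$)
$\frac{r{\left(-262 \right)} + E{\left(116,130 \right)}}{-461126 + P{\left(128,-294 \right)}} = \frac{\left(2028 - -786\right) + \left(2 - \left(130 + 116\right)^{2}\right)}{-461126 + \left(-1080 + 1174 \cdot 128 \left(-294\right)\right)} = \frac{\left(2028 + 786\right) + \left(2 - 246^{2}\right)}{-461126 - 44181048} = \frac{2814 + \left(2 - 60516\right)}{-461126 - 44181048} = \frac{2814 + \left(2 - 60516\right)}{-44642174} = \left(2814 - 60514\right) \left(- \frac{1}{44642174}\right) = \left(-57700\right) \left(- \frac{1}{44642174}\right) = \frac{28850}{22321087}$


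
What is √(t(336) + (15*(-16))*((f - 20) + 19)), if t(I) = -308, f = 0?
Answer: 2*I*√17 ≈ 8.2462*I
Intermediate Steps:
√(t(336) + (15*(-16))*((f - 20) + 19)) = √(-308 + (15*(-16))*((0 - 20) + 19)) = √(-308 - 240*(-20 + 19)) = √(-308 - 240*(-1)) = √(-308 + 240) = √(-68) = 2*I*√17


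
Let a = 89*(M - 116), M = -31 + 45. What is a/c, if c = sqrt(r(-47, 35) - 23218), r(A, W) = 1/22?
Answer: 3026*I*sqrt(1248610)/56755 ≈ 59.577*I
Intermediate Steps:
r(A, W) = 1/22
c = 3*I*sqrt(1248610)/22 (c = sqrt(1/22 - 23218) = sqrt(-510795/22) = 3*I*sqrt(1248610)/22 ≈ 152.37*I)
M = 14
a = -9078 (a = 89*(14 - 116) = 89*(-102) = -9078)
a/c = -9078*(-I*sqrt(1248610)/170265) = -(-3026)*I*sqrt(1248610)/56755 = 3026*I*sqrt(1248610)/56755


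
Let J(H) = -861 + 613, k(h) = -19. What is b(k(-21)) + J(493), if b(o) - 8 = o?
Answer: -259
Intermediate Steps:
J(H) = -248
b(o) = 8 + o
b(k(-21)) + J(493) = (8 - 19) - 248 = -11 - 248 = -259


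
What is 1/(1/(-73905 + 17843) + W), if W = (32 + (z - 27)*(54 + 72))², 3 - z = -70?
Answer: 56062/1904178570207 ≈ 2.9442e-8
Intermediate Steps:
z = 73 (z = 3 - 1*(-70) = 3 + 70 = 73)
W = 33965584 (W = (32 + (73 - 27)*(54 + 72))² = (32 + 46*126)² = (32 + 5796)² = 5828² = 33965584)
1/(1/(-73905 + 17843) + W) = 1/(1/(-73905 + 17843) + 33965584) = 1/(1/(-56062) + 33965584) = 1/(-1/56062 + 33965584) = 1/(1904178570207/56062) = 56062/1904178570207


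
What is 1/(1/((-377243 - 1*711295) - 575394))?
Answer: -1663932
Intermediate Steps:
1/(1/((-377243 - 1*711295) - 575394)) = 1/(1/((-377243 - 711295) - 575394)) = 1/(1/(-1088538 - 575394)) = 1/(1/(-1663932)) = 1/(-1/1663932) = -1663932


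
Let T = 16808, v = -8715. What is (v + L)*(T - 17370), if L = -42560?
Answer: 28816550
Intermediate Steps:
(v + L)*(T - 17370) = (-8715 - 42560)*(16808 - 17370) = -51275*(-562) = 28816550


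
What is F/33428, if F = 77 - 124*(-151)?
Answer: 18801/33428 ≈ 0.56243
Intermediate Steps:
F = 18801 (F = 77 + 18724 = 18801)
F/33428 = 18801/33428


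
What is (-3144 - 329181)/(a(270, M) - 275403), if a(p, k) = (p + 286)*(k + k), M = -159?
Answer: 110775/150737 ≈ 0.73489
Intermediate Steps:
a(p, k) = 2*k*(286 + p) (a(p, k) = (286 + p)*(2*k) = 2*k*(286 + p))
(-3144 - 329181)/(a(270, M) - 275403) = (-3144 - 329181)/(2*(-159)*(286 + 270) - 275403) = -332325/(2*(-159)*556 - 275403) = -332325/(-176808 - 275403) = -332325/(-452211) = -332325*(-1/452211) = 110775/150737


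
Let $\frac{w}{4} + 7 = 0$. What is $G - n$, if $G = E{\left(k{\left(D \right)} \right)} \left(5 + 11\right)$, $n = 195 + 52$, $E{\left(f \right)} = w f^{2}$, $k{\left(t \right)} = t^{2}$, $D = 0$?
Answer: $-247$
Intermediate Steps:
$w = -28$ ($w = -28 + 4 \cdot 0 = -28 + 0 = -28$)
$E{\left(f \right)} = - 28 f^{2}$
$n = 247$
$G = 0$ ($G = - 28 \left(0^{2}\right)^{2} \left(5 + 11\right) = - 28 \cdot 0^{2} \cdot 16 = \left(-28\right) 0 \cdot 16 = 0 \cdot 16 = 0$)
$G - n = 0 - 247 = -247$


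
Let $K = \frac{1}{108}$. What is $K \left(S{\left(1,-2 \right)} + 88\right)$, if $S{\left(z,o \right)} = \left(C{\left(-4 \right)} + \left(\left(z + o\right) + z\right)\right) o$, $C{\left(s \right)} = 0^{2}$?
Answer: $\frac{22}{27} \approx 0.81481$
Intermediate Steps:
$C{\left(s \right)} = 0$
$S{\left(z,o \right)} = o \left(o + 2 z\right)$ ($S{\left(z,o \right)} = \left(0 + \left(\left(z + o\right) + z\right)\right) o = \left(0 + \left(\left(o + z\right) + z\right)\right) o = \left(0 + \left(o + 2 z\right)\right) o = \left(o + 2 z\right) o = o \left(o + 2 z\right)$)
$K = \frac{1}{108} \approx 0.0092593$
$K \left(S{\left(1,-2 \right)} + 88\right) = \frac{- 2 \left(-2 + 2 \cdot 1\right) + 88}{108} = \frac{- 2 \left(-2 + 2\right) + 88}{108} = \frac{\left(-2\right) 0 + 88}{108} = \frac{0 + 88}{108} = \frac{1}{108} \cdot 88 = \frac{22}{27}$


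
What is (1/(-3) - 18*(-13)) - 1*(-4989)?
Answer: 15668/3 ≈ 5222.7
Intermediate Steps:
(1/(-3) - 18*(-13)) - 1*(-4989) = (-⅓ + 234) + 4989 = 701/3 + 4989 = 15668/3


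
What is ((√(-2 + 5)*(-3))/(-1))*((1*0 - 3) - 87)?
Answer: -270*√3 ≈ -467.65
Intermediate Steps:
((√(-2 + 5)*(-3))/(-1))*((1*0 - 3) - 87) = ((√3*(-3))*(-1))*((0 - 3) - 87) = (-3*√3*(-1))*(-3 - 87) = (3*√3)*(-90) = -270*√3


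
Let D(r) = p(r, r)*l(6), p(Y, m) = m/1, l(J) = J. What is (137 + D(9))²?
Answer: 36481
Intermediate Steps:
p(Y, m) = m (p(Y, m) = m*1 = m)
D(r) = 6*r (D(r) = r*6 = 6*r)
(137 + D(9))² = (137 + 6*9)² = (137 + 54)² = 191² = 36481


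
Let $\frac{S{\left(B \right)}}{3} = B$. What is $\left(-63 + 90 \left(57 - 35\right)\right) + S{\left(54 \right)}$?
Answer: $2079$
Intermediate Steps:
$S{\left(B \right)} = 3 B$
$\left(-63 + 90 \left(57 - 35\right)\right) + S{\left(54 \right)} = \left(-63 + 90 \left(57 - 35\right)\right) + 3 \cdot 54 = \left(-63 + 90 \left(57 - 35\right)\right) + 162 = \left(-63 + 90 \cdot 22\right) + 162 = \left(-63 + 1980\right) + 162 = 1917 + 162 = 2079$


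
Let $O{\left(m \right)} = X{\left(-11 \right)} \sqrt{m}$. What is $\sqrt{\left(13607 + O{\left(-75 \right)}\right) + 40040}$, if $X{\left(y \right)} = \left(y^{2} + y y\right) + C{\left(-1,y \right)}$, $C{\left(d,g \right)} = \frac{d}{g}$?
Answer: $\frac{\sqrt{6491287 + 146465 i \sqrt{3}}}{11} \approx 231.66 + 4.5251 i$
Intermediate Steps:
$X{\left(y \right)} = - \frac{1}{y} + 2 y^{2}$ ($X{\left(y \right)} = \left(y^{2} + y y\right) - \frac{1}{y} = \left(y^{2} + y^{2}\right) - \frac{1}{y} = 2 y^{2} - \frac{1}{y} = - \frac{1}{y} + 2 y^{2}$)
$O{\left(m \right)} = \frac{2663 \sqrt{m}}{11}$ ($O{\left(m \right)} = \frac{-1 + 2 \left(-11\right)^{3}}{-11} \sqrt{m} = - \frac{-1 + 2 \left(-1331\right)}{11} \sqrt{m} = - \frac{-1 - 2662}{11} \sqrt{m} = \left(- \frac{1}{11}\right) \left(-2663\right) \sqrt{m} = \frac{2663 \sqrt{m}}{11}$)
$\sqrt{\left(13607 + O{\left(-75 \right)}\right) + 40040} = \sqrt{\left(13607 + \frac{2663 \sqrt{-75}}{11}\right) + 40040} = \sqrt{\left(13607 + \frac{2663 \cdot 5 i \sqrt{3}}{11}\right) + 40040} = \sqrt{\left(13607 + \frac{13315 i \sqrt{3}}{11}\right) + 40040} = \sqrt{53647 + \frac{13315 i \sqrt{3}}{11}}$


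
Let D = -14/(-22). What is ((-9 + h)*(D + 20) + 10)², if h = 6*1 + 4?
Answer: 113569/121 ≈ 938.59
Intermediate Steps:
D = 7/11 (D = -14*(-1/22) = 7/11 ≈ 0.63636)
h = 10 (h = 6 + 4 = 10)
((-9 + h)*(D + 20) + 10)² = ((-9 + 10)*(7/11 + 20) + 10)² = (1*(227/11) + 10)² = (227/11 + 10)² = (337/11)² = 113569/121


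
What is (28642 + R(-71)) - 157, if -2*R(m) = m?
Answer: 57041/2 ≈ 28521.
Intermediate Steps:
R(m) = -m/2
(28642 + R(-71)) - 157 = (28642 - ½*(-71)) - 157 = (28642 + 71/2) - 157 = 57355/2 - 157 = 57041/2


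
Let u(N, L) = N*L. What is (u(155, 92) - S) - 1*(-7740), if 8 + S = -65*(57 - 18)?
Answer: 24543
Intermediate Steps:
u(N, L) = L*N
S = -2543 (S = -8 - 65*(57 - 18) = -8 - 65*39 = -8 - 2535 = -2543)
(u(155, 92) - S) - 1*(-7740) = (92*155 - 1*(-2543)) - 1*(-7740) = (14260 + 2543) + 7740 = 16803 + 7740 = 24543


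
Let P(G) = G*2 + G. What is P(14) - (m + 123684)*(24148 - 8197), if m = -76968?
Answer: -745166874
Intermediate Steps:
P(G) = 3*G (P(G) = 2*G + G = 3*G)
P(14) - (m + 123684)*(24148 - 8197) = 3*14 - (-76968 + 123684)*(24148 - 8197) = 42 - 46716*15951 = 42 - 1*745166916 = 42 - 745166916 = -745166874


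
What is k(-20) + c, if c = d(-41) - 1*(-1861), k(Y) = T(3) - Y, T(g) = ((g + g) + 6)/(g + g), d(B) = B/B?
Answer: 1884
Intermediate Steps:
d(B) = 1
T(g) = (6 + 2*g)/(2*g) (T(g) = (2*g + 6)/((2*g)) = (6 + 2*g)*(1/(2*g)) = (6 + 2*g)/(2*g))
k(Y) = 2 - Y (k(Y) = (3 + 3)/3 - Y = (⅓)*6 - Y = 2 - Y)
c = 1862 (c = 1 - 1*(-1861) = 1 + 1861 = 1862)
k(-20) + c = (2 - 1*(-20)) + 1862 = (2 + 20) + 1862 = 22 + 1862 = 1884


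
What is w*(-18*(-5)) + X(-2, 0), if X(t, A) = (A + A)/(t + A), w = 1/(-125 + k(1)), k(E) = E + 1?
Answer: -30/41 ≈ -0.73171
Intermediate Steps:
k(E) = 1 + E
w = -1/123 (w = 1/(-125 + (1 + 1)) = 1/(-125 + 2) = 1/(-123) = -1/123 ≈ -0.0081301)
X(t, A) = 2*A/(A + t) (X(t, A) = (2*A)/(A + t) = 2*A/(A + t))
w*(-18*(-5)) + X(-2, 0) = -(-6)*(-5)/41 + 2*0/(0 - 2) = -1/123*90 + 2*0/(-2) = -30/41 + 2*0*(-½) = -30/41 + 0 = -30/41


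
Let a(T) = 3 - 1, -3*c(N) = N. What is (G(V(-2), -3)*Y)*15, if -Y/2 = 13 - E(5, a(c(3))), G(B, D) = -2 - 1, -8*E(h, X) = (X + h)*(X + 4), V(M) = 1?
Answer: 3285/2 ≈ 1642.5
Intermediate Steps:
c(N) = -N/3
a(T) = 2
E(h, X) = -(4 + X)*(X + h)/8 (E(h, X) = -(X + h)*(X + 4)/8 = -(X + h)*(4 + X)/8 = -(4 + X)*(X + h)/8)
G(B, D) = -3
Y = -73/2 (Y = -2*(13 - (-1/2*2 - 1/2*5 - 1/8*2**2 - 1/8*2*5)) = -2*(13 - (-1 - 5/2 - 1/8*4 - 5/4)) = -2*(13 - (-1 - 5/2 - 1/2 - 5/4)) = -2*(13 - 1*(-21/4)) = -2*(13 + 21/4) = -2*73/4 = -73/2 ≈ -36.500)
(G(V(-2), -3)*Y)*15 = -3*(-73/2)*15 = (219/2)*15 = 3285/2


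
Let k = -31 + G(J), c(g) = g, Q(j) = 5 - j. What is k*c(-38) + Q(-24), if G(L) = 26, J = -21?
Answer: 219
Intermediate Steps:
k = -5 (k = -31 + 26 = -5)
k*c(-38) + Q(-24) = -5*(-38) + (5 - 1*(-24)) = 190 + (5 + 24) = 190 + 29 = 219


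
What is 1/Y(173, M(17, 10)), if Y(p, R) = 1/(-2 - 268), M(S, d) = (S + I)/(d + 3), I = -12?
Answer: -270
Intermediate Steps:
M(S, d) = (-12 + S)/(3 + d) (M(S, d) = (S - 12)/(d + 3) = (-12 + S)/(3 + d))
Y(p, R) = -1/270 (Y(p, R) = 1/(-270) = -1/270)
1/Y(173, M(17, 10)) = 1/(-1/270) = -270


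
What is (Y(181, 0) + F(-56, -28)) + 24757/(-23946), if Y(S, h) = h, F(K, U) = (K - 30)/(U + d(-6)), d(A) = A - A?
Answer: 170770/83811 ≈ 2.0376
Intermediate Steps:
d(A) = 0
F(K, U) = (-30 + K)/U (F(K, U) = (K - 30)/(U + 0) = (-30 + K)/U)
(Y(181, 0) + F(-56, -28)) + 24757/(-23946) = (0 + (-30 - 56)/(-28)) + 24757/(-23946) = (0 - 1/28*(-86)) + 24757*(-1/23946) = (0 + 43/14) - 24757/23946 = 43/14 - 24757/23946 = 170770/83811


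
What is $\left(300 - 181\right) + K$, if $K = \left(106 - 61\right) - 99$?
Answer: $65$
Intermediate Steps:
$K = -54$ ($K = 45 - 99 = -54$)
$\left(300 - 181\right) + K = \left(300 - 181\right) - 54 = 119 - 54 = 65$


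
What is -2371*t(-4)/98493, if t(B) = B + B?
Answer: 18968/98493 ≈ 0.19258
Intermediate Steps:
t(B) = 2*B
-2371*t(-4)/98493 = -4742*(-4)/98493 = -2371*(-8)*(1/98493) = 18968*(1/98493) = 18968/98493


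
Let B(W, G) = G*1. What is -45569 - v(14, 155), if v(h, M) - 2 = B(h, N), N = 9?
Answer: -45580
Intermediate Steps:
B(W, G) = G
v(h, M) = 11 (v(h, M) = 2 + 9 = 11)
-45569 - v(14, 155) = -45569 - 1*11 = -45569 - 11 = -45580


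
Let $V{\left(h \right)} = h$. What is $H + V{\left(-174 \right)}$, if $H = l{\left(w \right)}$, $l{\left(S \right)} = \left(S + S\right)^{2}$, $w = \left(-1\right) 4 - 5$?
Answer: $150$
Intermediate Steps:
$w = -9$ ($w = -4 - 5 = -9$)
$l{\left(S \right)} = 4 S^{2}$ ($l{\left(S \right)} = \left(2 S\right)^{2} = 4 S^{2}$)
$H = 324$ ($H = 4 \left(-9\right)^{2} = 4 \cdot 81 = 324$)
$H + V{\left(-174 \right)} = 324 - 174 = 150$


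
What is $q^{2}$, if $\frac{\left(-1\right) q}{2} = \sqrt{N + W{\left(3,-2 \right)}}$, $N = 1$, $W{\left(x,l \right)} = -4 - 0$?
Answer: $-12$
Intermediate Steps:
$W{\left(x,l \right)} = -4$ ($W{\left(x,l \right)} = -4 + 0 = -4$)
$q = - 2 i \sqrt{3}$ ($q = - 2 \sqrt{1 - 4} = - 2 \sqrt{-3} = - 2 i \sqrt{3} \approx - 3.4641 i$)
$q^{2} = \left(- 2 i \sqrt{3}\right)^{2} = -12$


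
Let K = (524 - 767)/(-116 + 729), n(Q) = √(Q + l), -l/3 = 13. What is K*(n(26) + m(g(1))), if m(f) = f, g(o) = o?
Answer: -243/613 - 243*I*√13/613 ≈ -0.39641 - 1.4293*I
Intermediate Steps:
l = -39 (l = -3*13 = -39)
n(Q) = √(-39 + Q) (n(Q) = √(Q - 39) = √(-39 + Q))
K = -243/613 ≈ -0.39641
K*(n(26) + m(g(1))) = -243*(√(-39 + 26) + 1)/613 = -243*(√(-13) + 1)/613 = -243*(I*√13 + 1)/613 = -243*(1 + I*√13)/613 = -243/613 - 243*I*√13/613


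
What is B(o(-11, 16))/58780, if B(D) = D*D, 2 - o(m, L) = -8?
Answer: 5/2939 ≈ 0.0017013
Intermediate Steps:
o(m, L) = 10 (o(m, L) = 2 - 1*(-8) = 2 + 8 = 10)
B(D) = D²
B(o(-11, 16))/58780 = 10²/58780 = 100*(1/58780) = 5/2939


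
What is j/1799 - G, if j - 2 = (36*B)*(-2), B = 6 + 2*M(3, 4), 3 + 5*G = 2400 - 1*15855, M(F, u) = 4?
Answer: 24205912/8995 ≈ 2691.0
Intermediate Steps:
G = -13458/5 (G = -⅗ + (2400 - 1*15855)/5 = -⅗ + (2400 - 15855)/5 = -⅗ + (⅕)*(-13455) = -⅗ - 2691 = -13458/5 ≈ -2691.6)
B = 14 (B = 6 + 2*4 = 6 + 8 = 14)
j = -1006 (j = 2 + (36*14)*(-2) = 2 + 504*(-2) = 2 - 1008 = -1006)
j/1799 - G = -1006/1799 - 1*(-13458/5) = -1006*1/1799 + 13458/5 = -1006/1799 + 13458/5 = 24205912/8995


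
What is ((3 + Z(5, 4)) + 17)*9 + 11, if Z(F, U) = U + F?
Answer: 272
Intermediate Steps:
Z(F, U) = F + U
((3 + Z(5, 4)) + 17)*9 + 11 = ((3 + (5 + 4)) + 17)*9 + 11 = ((3 + 9) + 17)*9 + 11 = (12 + 17)*9 + 11 = 29*9 + 11 = 261 + 11 = 272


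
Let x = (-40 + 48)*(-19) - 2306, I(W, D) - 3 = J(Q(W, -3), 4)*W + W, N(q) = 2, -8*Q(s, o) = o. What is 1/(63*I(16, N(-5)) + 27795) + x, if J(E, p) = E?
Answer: -72191459/29370 ≈ -2458.0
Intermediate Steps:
Q(s, o) = -o/8
I(W, D) = 3 + 11*W/8 (I(W, D) = 3 + ((-⅛*(-3))*W + W) = 3 + (3*W/8 + W) = 3 + 11*W/8)
x = -2458 (x = 8*(-19) - 2306 = -152 - 2306 = -2458)
1/(63*I(16, N(-5)) + 27795) + x = 1/(63*(3 + (11/8)*16) + 27795) - 2458 = 1/(63*(3 + 22) + 27795) - 2458 = 1/(63*25 + 27795) - 2458 = 1/(1575 + 27795) - 2458 = 1/29370 - 2458 = -72191459/29370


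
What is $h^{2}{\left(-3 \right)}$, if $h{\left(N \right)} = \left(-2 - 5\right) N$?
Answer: $441$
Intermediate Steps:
$h{\left(N \right)} = - 7 N$
$h^{2}{\left(-3 \right)} = \left(\left(-7\right) \left(-3\right)\right)^{2} = 21^{2} = 441$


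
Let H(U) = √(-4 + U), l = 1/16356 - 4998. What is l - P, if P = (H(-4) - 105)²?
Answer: -261941339/16356 + 420*I*√2 ≈ -16015.0 + 593.97*I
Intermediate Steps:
l = -81747287/16356 (l = 1/16356 - 4998 = -81747287/16356 ≈ -4998.0)
P = (-105 + 2*I*√2)² (P = (√(-4 - 4) - 105)² = (√(-8) - 105)² = (2*I*√2 - 105)² = (-105 + 2*I*√2)² ≈ 11017.0 - 593.97*I)
l - P = -81747287/16356 - (11017 - 420*I*√2) = -81747287/16356 + (-11017 + 420*I*√2) = -261941339/16356 + 420*I*√2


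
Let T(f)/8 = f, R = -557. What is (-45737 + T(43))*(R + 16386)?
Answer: -718525797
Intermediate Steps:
T(f) = 8*f
(-45737 + T(43))*(R + 16386) = (-45737 + 8*43)*(-557 + 16386) = (-45737 + 344)*15829 = -45393*15829 = -718525797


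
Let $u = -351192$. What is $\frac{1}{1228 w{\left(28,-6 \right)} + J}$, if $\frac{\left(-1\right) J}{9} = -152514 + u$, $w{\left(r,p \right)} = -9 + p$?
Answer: $\frac{1}{4514934} \approx 2.2149 \cdot 10^{-7}$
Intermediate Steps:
$J = 4533354$ ($J = - 9 \left(-152514 - 351192\right) = \left(-9\right) \left(-503706\right) = 4533354$)
$\frac{1}{1228 w{\left(28,-6 \right)} + J} = \frac{1}{1228 \left(-9 - 6\right) + 4533354} = \frac{1}{1228 \left(-15\right) + 4533354} = \frac{1}{-18420 + 4533354} = \frac{1}{4514934}$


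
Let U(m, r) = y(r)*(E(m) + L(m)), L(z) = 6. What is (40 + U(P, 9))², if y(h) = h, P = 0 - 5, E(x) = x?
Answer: 2401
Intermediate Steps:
P = -5
U(m, r) = r*(6 + m) (U(m, r) = r*(m + 6) = r*(6 + m))
(40 + U(P, 9))² = (40 + 9*(6 - 5))² = (40 + 9*1)² = (40 + 9)² = 49² = 2401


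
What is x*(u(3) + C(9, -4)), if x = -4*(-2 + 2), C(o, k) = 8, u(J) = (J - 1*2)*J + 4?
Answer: 0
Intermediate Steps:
u(J) = 4 + J*(-2 + J) (u(J) = (J - 2)*J + 4 = (-2 + J)*J + 4 = J*(-2 + J) + 4 = 4 + J*(-2 + J))
x = 0 (x = -4*0 = 0)
x*(u(3) + C(9, -4)) = 0*((4 + 3² - 2*3) + 8) = 0*((4 + 9 - 6) + 8) = 0*(7 + 8) = 0*15 = 0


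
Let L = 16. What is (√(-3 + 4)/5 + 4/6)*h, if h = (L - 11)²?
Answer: 65/3 ≈ 21.667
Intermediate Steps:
h = 25 (h = (16 - 11)² = 5² = 25)
(√(-3 + 4)/5 + 4/6)*h = (√(-3 + 4)/5 + 4/6)*25 = (√1*(⅕) + 4*(⅙))*25 = (1*(⅕) + ⅔)*25 = (⅕ + ⅔)*25 = (13/15)*25 = 65/3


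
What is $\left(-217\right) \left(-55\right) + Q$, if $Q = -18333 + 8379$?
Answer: $1981$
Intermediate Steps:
$Q = -9954$
$\left(-217\right) \left(-55\right) + Q = \left(-217\right) \left(-55\right) - 9954 = 11935 - 9954 = 1981$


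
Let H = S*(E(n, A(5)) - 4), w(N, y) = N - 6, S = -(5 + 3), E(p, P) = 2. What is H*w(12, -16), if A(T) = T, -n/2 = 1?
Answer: 96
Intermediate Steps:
n = -2 (n = -2*1 = -2)
S = -8 (S = -1*8 = -8)
w(N, y) = -6 + N
H = 16 (H = -8*(2 - 4) = -8*(-2) = 16)
H*w(12, -16) = 16*(-6 + 12) = 16*6 = 96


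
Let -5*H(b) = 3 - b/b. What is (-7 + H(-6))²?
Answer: 1369/25 ≈ 54.760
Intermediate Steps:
H(b) = -⅖ (H(b) = -(3 - b/b)/5 = -(3 - 1*1)/5 = -(3 - 1)/5 = -⅕*2 = -⅖)
(-7 + H(-6))² = (-7 - ⅖)² = (-37/5)² = 1369/25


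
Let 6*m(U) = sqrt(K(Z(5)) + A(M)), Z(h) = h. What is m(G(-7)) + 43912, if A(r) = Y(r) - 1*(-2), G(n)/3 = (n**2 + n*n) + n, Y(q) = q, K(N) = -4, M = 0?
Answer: 43912 + I*sqrt(2)/6 ≈ 43912.0 + 0.2357*I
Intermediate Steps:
G(n) = 3*n + 6*n**2 (G(n) = 3*((n**2 + n*n) + n) = 3*((n**2 + n**2) + n) = 3*(2*n**2 + n) = 3*(n + 2*n**2) = 3*n + 6*n**2)
A(r) = 2 + r (A(r) = r - 1*(-2) = r + 2 = 2 + r)
m(U) = I*sqrt(2)/6 (m(U) = sqrt(-4 + (2 + 0))/6 = sqrt(-4 + 2)/6 = sqrt(-2)/6 = (I*sqrt(2))/6 = I*sqrt(2)/6)
m(G(-7)) + 43912 = I*sqrt(2)/6 + 43912 = 43912 + I*sqrt(2)/6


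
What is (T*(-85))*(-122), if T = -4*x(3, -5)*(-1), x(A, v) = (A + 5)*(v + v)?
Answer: -3318400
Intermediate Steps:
x(A, v) = 2*v*(5 + A) (x(A, v) = (5 + A)*(2*v) = 2*v*(5 + A))
T = -320 (T = -8*(-5)*(5 + 3)*(-1) = -8*(-5)*8*(-1) = -4*(-80)*(-1) = 320*(-1) = -320)
(T*(-85))*(-122) = -320*(-85)*(-122) = 27200*(-122) = -3318400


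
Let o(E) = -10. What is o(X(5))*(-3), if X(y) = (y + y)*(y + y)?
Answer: 30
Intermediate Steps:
X(y) = 4*y² (X(y) = (2*y)*(2*y) = 4*y²)
o(X(5))*(-3) = -10*(-3) = 30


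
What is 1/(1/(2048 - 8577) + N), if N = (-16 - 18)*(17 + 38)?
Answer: -6529/12209231 ≈ -0.00053476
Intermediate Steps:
N = -1870 (N = -34*55 = -1870)
1/(1/(2048 - 8577) + N) = 1/(1/(2048 - 8577) - 1870) = 1/(1/(-6529) - 1870) = 1/(-1/6529 - 1870) = 1/(-12209231/6529) = -6529/12209231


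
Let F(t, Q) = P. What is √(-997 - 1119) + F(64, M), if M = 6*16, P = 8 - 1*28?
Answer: -20 + 46*I ≈ -20.0 + 46.0*I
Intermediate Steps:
P = -20 (P = 8 - 28 = -20)
M = 96
F(t, Q) = -20
√(-997 - 1119) + F(64, M) = √(-997 - 1119) - 20 = √(-2116) - 20 = 46*I - 20 = -20 + 46*I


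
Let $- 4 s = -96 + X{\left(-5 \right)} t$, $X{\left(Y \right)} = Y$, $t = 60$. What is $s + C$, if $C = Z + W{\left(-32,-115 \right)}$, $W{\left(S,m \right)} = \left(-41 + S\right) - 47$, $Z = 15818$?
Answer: $15797$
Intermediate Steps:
$W{\left(S,m \right)} = -88 + S$
$s = 99$ ($s = - \frac{-96 - 300}{4} = \left(- \frac{1}{4}\right) \left(-396\right) = 99$)
$C = 15698$ ($C = 15818 - 120 = 15698$)
$s + C = 99 + 15698 = 15797$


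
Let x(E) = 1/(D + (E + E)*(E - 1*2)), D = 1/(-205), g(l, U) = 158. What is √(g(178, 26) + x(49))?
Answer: √140868001468623/944229 ≈ 12.570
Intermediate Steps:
D = -1/205 ≈ -0.0048781
x(E) = 1/(-1/205 + 2*E*(-2 + E)) (x(E) = 1/(-1/205 + (E + E)*(E - 1*2)) = 1/(-1/205 + (2*E)*(E - 2)) = 1/(-1/205 + (2*E)*(-2 + E)) = 1/(-1/205 + 2*E*(-2 + E)))
√(g(178, 26) + x(49)) = √(158 + 205/(-1 - 820*49 + 410*49²)) = √(158 + 205/(-1 - 40180 + 410*2401)) = √(158 + 205/(-1 - 40180 + 984410)) = √(158 + 205/944229) = √(149188387/944229) = √140868001468623/944229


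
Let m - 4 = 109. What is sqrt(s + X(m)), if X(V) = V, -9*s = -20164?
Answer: sqrt(21181)/3 ≈ 48.512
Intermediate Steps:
s = 20164/9 (s = -1/9*(-20164) = 20164/9 ≈ 2240.4)
m = 113 (m = 4 + 109 = 113)
sqrt(s + X(m)) = sqrt(20164/9 + 113) = sqrt(21181/9) = sqrt(21181)/3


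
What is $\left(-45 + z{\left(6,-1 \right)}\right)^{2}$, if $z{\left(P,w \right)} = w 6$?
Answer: $2601$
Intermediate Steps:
$z{\left(P,w \right)} = 6 w$
$\left(-45 + z{\left(6,-1 \right)}\right)^{2} = \left(-45 + 6 \left(-1\right)\right)^{2} = \left(-45 - 6\right)^{2} = \left(-51\right)^{2} = 2601$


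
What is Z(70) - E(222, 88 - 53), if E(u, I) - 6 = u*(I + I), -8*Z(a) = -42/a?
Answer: -621837/40 ≈ -15546.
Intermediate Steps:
Z(a) = 21/(4*a) (Z(a) = -(-21)/(4*a) = 21/(4*a))
E(u, I) = 6 + 2*I*u (E(u, I) = 6 + u*(I + I) = 6 + u*(2*I) = 6 + 2*I*u)
Z(70) - E(222, 88 - 53) = (21/4)/70 - (6 + 2*(88 - 53)*222) = (21/4)*(1/70) - (6 + 2*35*222) = 3/40 - (6 + 15540) = 3/40 - 1*15546 = 3/40 - 15546 = -621837/40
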